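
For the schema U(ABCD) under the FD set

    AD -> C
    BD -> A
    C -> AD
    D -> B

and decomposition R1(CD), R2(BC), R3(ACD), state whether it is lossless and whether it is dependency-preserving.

lossless and dependency-preserving

Lossless test (chase): Rows 1 and 2 agree on C; apply C→AD and equate their AD entries. Rows 1 and 3 agree on C; apply C→AD and equate their AD entries. Rows 1 and 2 agree on D; apply D→B and equate their B entries. Rows 1 and 3 agree on D; apply D→B and equate their B entries. Row 1 is now all distinguished symbols — the join is lossless.
Dependency preservation: BD → A; D → B are not contained in any single fragment, but the restricted closure of each left-hand side across the fragments still reaches the right-hand side; the remaining FDs each lie inside some fragment. All dependencies are preserved.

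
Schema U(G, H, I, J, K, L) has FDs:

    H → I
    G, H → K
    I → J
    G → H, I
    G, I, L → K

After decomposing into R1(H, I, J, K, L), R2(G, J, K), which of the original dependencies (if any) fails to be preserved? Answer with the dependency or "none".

G → H, I

Check G → H, I: no single fragment contains all of {G, H, I}, and the restricted closure of {G} across the fragments never reaches {H, I}.
H → I is preserved.
G, H → K is preserved.
I → J is preserved.
G, I, L → K is preserved.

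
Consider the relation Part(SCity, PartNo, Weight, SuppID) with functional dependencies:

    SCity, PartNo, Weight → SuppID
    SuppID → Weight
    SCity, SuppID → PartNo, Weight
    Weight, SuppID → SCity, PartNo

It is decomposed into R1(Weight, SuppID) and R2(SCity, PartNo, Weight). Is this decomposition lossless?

Common attributes: R1 ∩ R2 = {Weight}.
No dependency enlarges {Weight}, so (Weight)⁺ = {Weight}.
The closure contains neither all of R1 = {Weight, SuppID} nor all of R2 = {SCity, PartNo, Weight}, so the common attributes are not a superkey of either fragment. The join is lossy.

No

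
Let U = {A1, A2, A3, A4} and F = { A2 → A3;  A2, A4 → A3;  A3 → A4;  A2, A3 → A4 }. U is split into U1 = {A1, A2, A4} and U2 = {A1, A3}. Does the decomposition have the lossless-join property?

No

Common attributes: U1 ∩ U2 = {A1}.
No dependency enlarges {A1}, so (A1)⁺ = {A1}.
The closure contains neither all of U1 = {A1, A2, A4} nor all of U2 = {A1, A3}, so the common attributes are not a superkey of either fragment. The join is lossy.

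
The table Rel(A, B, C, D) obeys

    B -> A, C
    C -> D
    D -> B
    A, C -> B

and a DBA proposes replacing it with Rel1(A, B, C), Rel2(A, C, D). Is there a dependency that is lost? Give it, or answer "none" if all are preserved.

B → A, C lies within Rel1.
C → D lies within Rel2.
D → B: restricted closure across fragments reaches B.
A, C → B lies within Rel1.
Every dependency is enforceable on the fragments, so the decomposition is dependency-preserving.

none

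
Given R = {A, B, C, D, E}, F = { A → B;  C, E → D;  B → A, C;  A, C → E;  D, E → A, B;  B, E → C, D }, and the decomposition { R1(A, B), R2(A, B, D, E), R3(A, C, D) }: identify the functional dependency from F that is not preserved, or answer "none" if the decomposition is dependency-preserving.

C, E → D

Check C, E → D: no single fragment contains all of {C, D, E}, and the restricted closure of {C, E} across the fragments never reaches {D}.
A → B is preserved.
B → A, C is preserved.
A, C → E is preserved.
D, E → A, B is preserved.
B, E → C, D is preserved.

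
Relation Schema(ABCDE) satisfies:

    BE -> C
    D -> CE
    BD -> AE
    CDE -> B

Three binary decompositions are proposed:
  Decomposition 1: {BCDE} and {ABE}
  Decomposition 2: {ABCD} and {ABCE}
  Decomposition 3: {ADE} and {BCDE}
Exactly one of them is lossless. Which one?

Decomposition 3

Decomposition 1: common = {BE}, closure = {BCE} → lossy.
Decomposition 2: common = {ABC}, closure = {ABC} → lossy.
Decomposition 3: common = {DE}, closure = {ABCDE} → lossless.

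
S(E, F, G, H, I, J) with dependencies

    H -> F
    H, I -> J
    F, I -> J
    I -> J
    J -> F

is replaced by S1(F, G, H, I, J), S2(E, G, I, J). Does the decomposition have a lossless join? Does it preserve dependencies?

Lossless test: (G, I, J)⁺ = {F, G, I, J}, which is a superkey of neither fragment — lossy.
Dependency preservation: every FD's attributes lie within a single fragment, so each can be enforced locally — preserved.

lossy but dependency-preserving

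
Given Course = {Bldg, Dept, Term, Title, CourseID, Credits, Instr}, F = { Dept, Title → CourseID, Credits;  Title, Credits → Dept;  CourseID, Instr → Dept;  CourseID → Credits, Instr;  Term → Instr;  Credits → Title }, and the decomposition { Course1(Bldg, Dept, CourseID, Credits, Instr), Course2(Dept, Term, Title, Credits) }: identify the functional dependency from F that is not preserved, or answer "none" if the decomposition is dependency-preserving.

Term → Instr

Check Term → Instr: no single fragment contains all of {Term, Instr}, and the restricted closure of {Term} across the fragments never reaches {Instr}.
Dept, Title → CourseID, Credits is preserved.
Title, Credits → Dept is preserved.
CourseID, Instr → Dept is preserved.
CourseID → Credits, Instr is preserved.
Credits → Title is preserved.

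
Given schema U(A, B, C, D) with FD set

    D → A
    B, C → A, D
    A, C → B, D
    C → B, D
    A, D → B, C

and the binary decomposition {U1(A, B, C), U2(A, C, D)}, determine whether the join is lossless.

Yes

Common attributes: U1 ∩ U2 = {A, C}.
Closure of {A, C}: A, C → B, D applies, adding B, D. So (A, C)⁺ = {A, B, C, D}.
This closure contains every attribute of U1, so U1 ∩ U2 → U1. The join is lossless.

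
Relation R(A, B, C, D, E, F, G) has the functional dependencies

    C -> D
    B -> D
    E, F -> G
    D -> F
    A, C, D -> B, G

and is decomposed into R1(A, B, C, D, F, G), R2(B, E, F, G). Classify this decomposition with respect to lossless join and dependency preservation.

lossy but dependency-preserving

Lossless test: (B, F, G)⁺ = {B, D, F, G}, which is a superkey of neither fragment — lossy.
Dependency preservation: every FD's attributes lie within a single fragment, so each can be enforced locally — preserved.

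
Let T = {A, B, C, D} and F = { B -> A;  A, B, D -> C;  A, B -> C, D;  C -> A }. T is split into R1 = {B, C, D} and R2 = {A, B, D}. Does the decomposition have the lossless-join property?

Common attributes: R1 ∩ R2 = {B, D}.
Closure of {B, D}: B → A applies, adding A; A, B, D → C applies, adding C. So (B, D)⁺ = {A, B, C, D}.
This closure contains every attribute of R1, so R1 ∩ R2 → R1. The join is lossless.

Yes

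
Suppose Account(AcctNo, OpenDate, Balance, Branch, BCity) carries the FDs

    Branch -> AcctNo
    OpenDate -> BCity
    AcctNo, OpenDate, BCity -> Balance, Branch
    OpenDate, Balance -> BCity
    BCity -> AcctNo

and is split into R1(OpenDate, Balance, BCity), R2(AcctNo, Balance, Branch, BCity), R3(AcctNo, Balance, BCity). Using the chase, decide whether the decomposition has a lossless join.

Chase test. Columns are AcctNo, OpenDate, Balance, Branch, BCity; row i has aⱼ where attribute j ∈ Ri, else bᵢⱼ.
Initial tableau (one row per fragment):
  row 1: b11 a2 a3 b14 a5
  row 2: a1 b22 a3 a4 a5
  row 3: a1 b32 a3 b34 a5
Rows 1 and 2 agree on BCity; apply BCity→AcctNo and equate their AcctNo entries.
No row becomes fully distinguished — the join is lossy.

No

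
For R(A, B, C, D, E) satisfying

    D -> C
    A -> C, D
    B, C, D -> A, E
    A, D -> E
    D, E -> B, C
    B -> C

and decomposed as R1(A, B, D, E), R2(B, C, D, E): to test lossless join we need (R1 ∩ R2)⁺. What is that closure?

A, B, C, D, E

R1 ∩ R2 = {B, D, E}.
D → C applies, adding C
B, C, D → A, E applies, adding A
Closure: {A, B, C, D, E}.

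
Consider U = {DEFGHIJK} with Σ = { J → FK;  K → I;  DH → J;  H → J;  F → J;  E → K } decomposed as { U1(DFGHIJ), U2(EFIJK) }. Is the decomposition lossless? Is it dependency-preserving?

lossy but dependency-preserving

Lossless test: (FIJ)⁺ = {FIJK}, which is a superkey of neither fragment — lossy.
Dependency preservation: every FD's attributes lie within a single fragment, so each can be enforced locally — preserved.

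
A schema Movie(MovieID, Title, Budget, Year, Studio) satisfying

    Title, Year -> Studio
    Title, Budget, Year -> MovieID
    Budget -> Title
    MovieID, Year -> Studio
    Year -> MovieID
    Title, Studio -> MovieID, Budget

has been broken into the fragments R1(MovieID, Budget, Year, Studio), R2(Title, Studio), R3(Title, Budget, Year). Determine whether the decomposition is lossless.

Yes

Chase test. Columns are MovieID, Title, Budget, Year, Studio; row i has aⱼ where attribute j ∈ Ri, else bᵢⱼ.
Initial tableau (one row per fragment):
  row 1: a1 b12 a3 a4 a5
  row 2: b21 a2 b23 b24 a5
  row 3: b31 a2 a3 a4 b35
Rows 1 and 3 agree on Budget; apply Budget→Title and equate their Title entries.
Rows 1 and 3 agree on Year; apply Year→MovieID and equate their MovieID entries.
Rows 1 and 2 agree on Title, Studio; apply Title, Studio→MovieID, Budget and equate their MovieID, Budget entries.
Rows 1 and 3 agree on Title, Year; apply Title, Year→Studio and equate their Studio entries.
Row 1 is now all distinguished symbols — the join is lossless.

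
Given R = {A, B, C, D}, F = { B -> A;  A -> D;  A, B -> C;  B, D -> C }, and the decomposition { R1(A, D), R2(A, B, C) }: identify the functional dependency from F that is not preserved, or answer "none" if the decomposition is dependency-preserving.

B → A lies within R2.
A → D lies within R1.
A, B → C lies within R2.
B, D → C: restricted closure across fragments reaches C.
Every dependency is enforceable on the fragments, so the decomposition is dependency-preserving.

none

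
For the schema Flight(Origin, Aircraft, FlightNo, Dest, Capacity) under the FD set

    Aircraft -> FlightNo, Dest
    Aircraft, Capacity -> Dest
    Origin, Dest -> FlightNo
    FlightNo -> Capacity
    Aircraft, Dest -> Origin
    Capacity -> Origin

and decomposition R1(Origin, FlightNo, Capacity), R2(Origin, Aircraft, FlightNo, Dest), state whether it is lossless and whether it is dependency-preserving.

lossless and dependency-preserving

Lossless test: (Origin, FlightNo)⁺ = {Origin, FlightNo, Capacity}, which contains all of one fragment — lossless.
Dependency preservation: Aircraft, Capacity → Dest is not contained in any single fragment, but the restricted closure of its left-hand side across the fragments still reaches the right-hand side; the remaining FDs each lie inside some fragment. All dependencies are preserved.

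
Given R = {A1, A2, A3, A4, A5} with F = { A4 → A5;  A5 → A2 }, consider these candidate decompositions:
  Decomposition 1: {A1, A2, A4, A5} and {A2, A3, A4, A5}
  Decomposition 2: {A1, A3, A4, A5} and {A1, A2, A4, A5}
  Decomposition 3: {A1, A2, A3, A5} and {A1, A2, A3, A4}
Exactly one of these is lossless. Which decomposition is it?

Decomposition 2

Decomposition 1: common = {A2, A4, A5}, closure = {A2, A4, A5} → lossy.
Decomposition 2: common = {A1, A4, A5}, closure = {A1, A2, A4, A5} → lossless.
Decomposition 3: common = {A1, A2, A3}, closure = {A1, A2, A3} → lossy.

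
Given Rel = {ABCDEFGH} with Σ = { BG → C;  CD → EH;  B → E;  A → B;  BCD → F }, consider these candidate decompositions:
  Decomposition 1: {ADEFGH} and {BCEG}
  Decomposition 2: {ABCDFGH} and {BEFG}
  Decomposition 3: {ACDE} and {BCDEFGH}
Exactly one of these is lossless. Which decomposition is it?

Decomposition 2

Decomposition 1: common = {EG}, closure = {EG} → lossy.
Decomposition 2: common = {BFG}, closure = {BCEFG} → lossless.
Decomposition 3: common = {CDE}, closure = {CDEH} → lossy.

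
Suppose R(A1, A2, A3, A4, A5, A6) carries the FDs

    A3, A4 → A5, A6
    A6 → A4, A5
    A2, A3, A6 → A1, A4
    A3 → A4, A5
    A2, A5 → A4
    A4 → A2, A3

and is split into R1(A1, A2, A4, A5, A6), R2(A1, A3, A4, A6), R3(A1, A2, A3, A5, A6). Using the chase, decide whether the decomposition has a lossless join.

Chase test. Columns are A1, A2, A3, A4, A5, A6; row i has aⱼ where attribute j ∈ Ri, else bᵢⱼ.
Initial tableau (one row per fragment):
  row 1: a1 a2 b13 a4 a5 a6
  row 2: a1 b22 a3 a4 b25 a6
  row 3: a1 a2 a3 b34 a5 a6
Rows 1 and 2 agree on A6; apply A6→A4, A5 and equate their A4, A5 entries.
Rows 1 and 3 agree on A6; apply A6→A4, A5 and equate their A4, A5 entries.
Rows 1 and 2 agree on A4; apply A4→A2, A3 and equate their A2, A3 entries.
Row 1 is now all distinguished symbols — the join is lossless.

Yes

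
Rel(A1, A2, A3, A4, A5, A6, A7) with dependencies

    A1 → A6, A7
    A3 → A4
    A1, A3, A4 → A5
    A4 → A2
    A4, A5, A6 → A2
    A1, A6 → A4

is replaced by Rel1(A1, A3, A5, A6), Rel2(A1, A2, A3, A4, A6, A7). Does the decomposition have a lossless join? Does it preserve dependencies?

lossless and dependency-preserving

Lossless test: (A1, A3, A6)⁺ = {A1, A2, A3, A4, A5, A6, A7}, which contains all of one fragment — lossless.
Dependency preservation: A1, A3, A4 → A5; A4, A5, A6 → A2 are not contained in any single fragment, but the restricted closure of each left-hand side across the fragments still reaches the right-hand side; the remaining FDs each lie inside some fragment. All dependencies are preserved.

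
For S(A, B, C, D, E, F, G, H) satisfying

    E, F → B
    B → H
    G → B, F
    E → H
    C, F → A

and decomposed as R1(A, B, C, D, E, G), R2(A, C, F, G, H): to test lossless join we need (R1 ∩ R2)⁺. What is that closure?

R1 ∩ R2 = {A, C, G}.
G → B, F applies, adding B, F
B → H applies, adding H
Closure: {A, B, C, F, G, H}.

A, B, C, F, G, H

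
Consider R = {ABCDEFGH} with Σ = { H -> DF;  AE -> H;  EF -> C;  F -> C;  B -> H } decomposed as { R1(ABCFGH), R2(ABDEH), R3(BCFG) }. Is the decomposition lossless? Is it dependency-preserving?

lossy but dependency-preserving

Lossless test (chase): Rows 1 and 2 agree on H; apply H→DF and equate their DF entries. Rows 1 and 2 agree on F; apply F→C and equate their C entries. Rows 1 and 3 agree on B; apply B→H and equate their H entries. Rows 1 and 3 agree on H; apply H→DF and equate their DF entries. No row becomes fully distinguished — the join is lossy.
Dependency preservation: H → DF; EF → C are not contained in any single fragment, but the restricted closure of each left-hand side across the fragments still reaches the right-hand side; the remaining FDs each lie inside some fragment. All dependencies are preserved.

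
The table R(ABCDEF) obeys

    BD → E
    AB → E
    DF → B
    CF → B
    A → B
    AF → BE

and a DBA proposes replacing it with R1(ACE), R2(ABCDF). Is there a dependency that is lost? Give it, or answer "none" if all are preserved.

Check BD → E: no single fragment contains all of {BDE}, and the restricted closure of {BD} across the fragments never reaches {E}.
AB → E is preserved.
DF → B is preserved.
CF → B is preserved.
A → B is preserved.
AF → BE is preserved.

BD → E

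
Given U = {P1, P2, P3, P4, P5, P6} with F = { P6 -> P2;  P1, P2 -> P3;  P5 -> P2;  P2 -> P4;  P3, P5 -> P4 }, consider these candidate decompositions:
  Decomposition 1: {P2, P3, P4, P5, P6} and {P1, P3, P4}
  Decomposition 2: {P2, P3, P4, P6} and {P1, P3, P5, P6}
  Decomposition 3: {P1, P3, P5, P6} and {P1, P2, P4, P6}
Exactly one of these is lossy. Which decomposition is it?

Decomposition 1: common = {P3, P4}, closure = {P3, P4} → lossy.
Decomposition 2: common = {P3, P6}, closure = {P2, P3, P4, P6} → lossless.
Decomposition 3: common = {P1, P6}, closure = {P1, P2, P3, P4, P6} → lossless.

Decomposition 1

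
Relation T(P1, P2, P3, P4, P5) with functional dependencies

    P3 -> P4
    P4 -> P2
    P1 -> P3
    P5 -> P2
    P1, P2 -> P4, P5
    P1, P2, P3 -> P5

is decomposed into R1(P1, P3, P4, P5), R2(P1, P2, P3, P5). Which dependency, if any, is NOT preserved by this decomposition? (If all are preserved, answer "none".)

P4 -> P2

Check P4 → P2: no single fragment contains all of {P2, P4}, and the restricted closure of {P4} across the fragments never reaches {P2}.
P3 → P4 is preserved.
P1 → P3 is preserved.
P5 → P2 is preserved.
P1, P2 → P4, P5 is preserved.
P1, P2, P3 → P5 is preserved.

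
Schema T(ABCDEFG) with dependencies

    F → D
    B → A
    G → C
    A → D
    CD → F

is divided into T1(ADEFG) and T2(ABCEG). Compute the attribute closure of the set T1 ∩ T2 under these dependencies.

T1 ∩ T2 = {AEG}.
G → C applies, adding C
A → D applies, adding D
CD → F applies, adding F
Closure: {ACDEFG}.

ACDEFG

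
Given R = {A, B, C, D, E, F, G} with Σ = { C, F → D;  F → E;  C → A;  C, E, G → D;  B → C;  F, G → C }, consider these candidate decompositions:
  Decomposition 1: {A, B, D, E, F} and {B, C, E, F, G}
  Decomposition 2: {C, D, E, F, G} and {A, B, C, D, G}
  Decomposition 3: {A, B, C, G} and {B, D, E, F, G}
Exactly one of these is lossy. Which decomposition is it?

Decomposition 1: common = {B, E, F}, closure = {A, B, C, D, E, F} → lossless.
Decomposition 2: common = {C, D, G}, closure = {A, C, D, G} → lossy.
Decomposition 3: common = {B, G}, closure = {A, B, C, G} → lossless.

Decomposition 2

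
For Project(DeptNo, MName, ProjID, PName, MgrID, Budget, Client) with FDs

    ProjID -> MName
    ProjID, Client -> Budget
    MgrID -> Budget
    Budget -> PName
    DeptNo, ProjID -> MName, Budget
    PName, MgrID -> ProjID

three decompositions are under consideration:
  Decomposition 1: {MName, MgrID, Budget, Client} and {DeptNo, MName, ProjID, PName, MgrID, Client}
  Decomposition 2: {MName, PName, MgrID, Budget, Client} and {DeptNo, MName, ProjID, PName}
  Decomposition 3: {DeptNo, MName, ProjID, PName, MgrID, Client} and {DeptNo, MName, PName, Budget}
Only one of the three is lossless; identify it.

Decomposition 1

Decomposition 1: common = {MName, MgrID, Client}, closure = {MName, ProjID, PName, MgrID, Budget, Client} → lossless.
Decomposition 2: common = {MName, PName}, closure = {MName, PName} → lossy.
Decomposition 3: common = {DeptNo, MName, PName}, closure = {DeptNo, MName, PName} → lossy.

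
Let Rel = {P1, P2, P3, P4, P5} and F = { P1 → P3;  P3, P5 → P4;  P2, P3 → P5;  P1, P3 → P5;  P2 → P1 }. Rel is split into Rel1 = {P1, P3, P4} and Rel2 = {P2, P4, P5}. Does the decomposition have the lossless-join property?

Common attributes: Rel1 ∩ Rel2 = {P4}.
No dependency enlarges {P4}, so (P4)⁺ = {P4}.
The closure contains neither all of Rel1 = {P1, P3, P4} nor all of Rel2 = {P2, P4, P5}, so the common attributes are not a superkey of either fragment. The join is lossy.

No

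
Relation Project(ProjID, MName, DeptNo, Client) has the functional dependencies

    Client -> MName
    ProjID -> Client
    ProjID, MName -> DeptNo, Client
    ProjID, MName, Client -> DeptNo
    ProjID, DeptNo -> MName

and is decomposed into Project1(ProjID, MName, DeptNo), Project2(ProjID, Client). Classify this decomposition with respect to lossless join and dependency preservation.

lossless but not dependency-preserving

Lossless test: (ProjID)⁺ = {ProjID, MName, DeptNo, Client}, which contains all of one fragment — lossless.
Dependency preservation: the restricted closure of {Client} across the fragments never reaches {MName}, so Client → MName cannot be enforced without a join — not preserved.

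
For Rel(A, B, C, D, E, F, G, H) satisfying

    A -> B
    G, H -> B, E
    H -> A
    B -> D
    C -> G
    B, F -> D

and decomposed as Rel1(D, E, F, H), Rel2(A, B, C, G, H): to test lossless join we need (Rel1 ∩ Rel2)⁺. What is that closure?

Rel1 ∩ Rel2 = {H}.
H → A applies, adding A
A → B applies, adding B
B → D applies, adding D
Closure: {A, B, D, H}.

A, B, D, H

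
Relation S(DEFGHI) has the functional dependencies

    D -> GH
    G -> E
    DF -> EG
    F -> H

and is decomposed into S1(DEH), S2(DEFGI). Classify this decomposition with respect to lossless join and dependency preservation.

lossless but not dependency-preserving

Lossless test: (DE)⁺ = {DEGH}, which contains all of one fragment — lossless.
Dependency preservation: the restricted closure of {F} across the fragments never reaches {H}, so F → H cannot be enforced without a join — not preserved.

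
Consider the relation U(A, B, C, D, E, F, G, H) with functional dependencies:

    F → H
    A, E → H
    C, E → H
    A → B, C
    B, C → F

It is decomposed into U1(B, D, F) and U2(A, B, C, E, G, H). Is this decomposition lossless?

Common attributes: U1 ∩ U2 = {B}.
No dependency enlarges {B}, so (B)⁺ = {B}.
The closure contains neither all of U1 = {B, D, F} nor all of U2 = {A, B, C, E, G, H}, so the common attributes are not a superkey of either fragment. The join is lossy.

No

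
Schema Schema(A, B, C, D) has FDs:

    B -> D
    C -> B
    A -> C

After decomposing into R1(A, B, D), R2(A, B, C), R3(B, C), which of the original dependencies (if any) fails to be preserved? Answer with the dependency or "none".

B → D lies within R1.
C → B lies within R2.
A → C lies within R2.
Every dependency is enforceable on the fragments, so the decomposition is dependency-preserving.

none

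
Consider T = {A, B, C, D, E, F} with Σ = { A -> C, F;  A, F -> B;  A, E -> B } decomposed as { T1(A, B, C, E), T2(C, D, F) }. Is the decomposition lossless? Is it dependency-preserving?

lossy and not dependency-preserving

Lossless test: (C)⁺ = {C}, which is a superkey of neither fragment — lossy.
Dependency preservation: the restricted closure of {A} across the fragments never reaches {C, F}, so A → C, F cannot be enforced without a join — not preserved.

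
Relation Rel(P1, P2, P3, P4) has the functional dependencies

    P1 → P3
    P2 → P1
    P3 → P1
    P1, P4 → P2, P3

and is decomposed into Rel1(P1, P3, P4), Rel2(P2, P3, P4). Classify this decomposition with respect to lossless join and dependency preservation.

lossless and dependency-preserving

Lossless test: (P3, P4)⁺ = {P1, P2, P3, P4}, which contains all of one fragment — lossless.
Dependency preservation: P2 → P1; P1, P4 → P2, P3 are not contained in any single fragment, but the restricted closure of each left-hand side across the fragments still reaches the right-hand side; the remaining FDs each lie inside some fragment. All dependencies are preserved.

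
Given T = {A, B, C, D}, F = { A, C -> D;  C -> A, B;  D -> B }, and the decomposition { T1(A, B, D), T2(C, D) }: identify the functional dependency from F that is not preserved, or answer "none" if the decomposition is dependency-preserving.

Check C → A, B: no single fragment contains all of {A, B, C}, and the restricted closure of {C} across the fragments never reaches {A, B}.
A, C → D is preserved.
D → B is preserved.

C -> A, B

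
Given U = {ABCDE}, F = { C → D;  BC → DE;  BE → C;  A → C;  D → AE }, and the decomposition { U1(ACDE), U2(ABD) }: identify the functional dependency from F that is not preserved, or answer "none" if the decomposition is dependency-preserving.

Check BE → C: no single fragment contains all of {BCE}, and the restricted closure of {BE} across the fragments never reaches {C}.
C → D is preserved.
BC → DE is preserved.
A → C is preserved.
D → AE is preserved.

BE → C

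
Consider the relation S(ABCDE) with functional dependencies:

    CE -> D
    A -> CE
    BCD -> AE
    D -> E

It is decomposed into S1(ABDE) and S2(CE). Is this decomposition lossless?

No

Common attributes: S1 ∩ S2 = {E}.
No dependency enlarges {E}, so (E)⁺ = {E}.
The closure contains neither all of S1 = {ABDE} nor all of S2 = {CE}, so the common attributes are not a superkey of either fragment. The join is lossy.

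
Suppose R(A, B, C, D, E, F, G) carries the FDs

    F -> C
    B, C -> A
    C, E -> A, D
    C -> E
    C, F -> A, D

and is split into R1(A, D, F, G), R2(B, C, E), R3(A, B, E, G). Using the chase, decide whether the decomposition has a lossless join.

No

Chase test. Columns are A, B, C, D, E, F, G; row i has aⱼ where attribute j ∈ Ri, else bᵢⱼ.
Initial tableau (one row per fragment):
  row 1: a1 b12 b13 a4 b15 a6 a7
  row 2: b21 a2 a3 b24 a5 b26 b27
  row 3: a1 a2 b33 b34 a5 b36 a7
No row becomes fully distinguished — the join is lossy.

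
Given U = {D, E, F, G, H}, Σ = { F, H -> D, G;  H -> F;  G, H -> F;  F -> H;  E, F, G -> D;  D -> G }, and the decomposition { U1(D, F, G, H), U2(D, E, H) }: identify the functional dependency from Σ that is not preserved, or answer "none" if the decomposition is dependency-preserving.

none

F, H → D, G lies within U1.
H → F lies within U1.
G, H → F lies within U1.
F → H lies within U1.
E, F, G → D: restricted closure across fragments reaches D.
D → G lies within U1.
Every dependency is enforceable on the fragments, so the decomposition is dependency-preserving.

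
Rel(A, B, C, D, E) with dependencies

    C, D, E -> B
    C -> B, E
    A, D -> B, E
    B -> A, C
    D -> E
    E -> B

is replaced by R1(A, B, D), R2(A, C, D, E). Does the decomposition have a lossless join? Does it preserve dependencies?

lossless but not dependency-preserving

Lossless test: (A, D)⁺ = {A, B, C, D, E}, which contains all of one fragment — lossless.
Dependency preservation: the restricted closure of {C} across the fragments never reaches {B, E}, so C → B, E cannot be enforced without a join — not preserved.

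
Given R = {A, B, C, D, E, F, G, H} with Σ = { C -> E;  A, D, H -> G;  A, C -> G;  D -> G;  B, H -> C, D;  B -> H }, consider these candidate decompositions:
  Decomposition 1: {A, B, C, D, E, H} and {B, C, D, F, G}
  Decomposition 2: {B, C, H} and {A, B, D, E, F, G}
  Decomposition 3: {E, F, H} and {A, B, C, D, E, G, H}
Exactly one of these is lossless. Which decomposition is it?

Decomposition 1: common = {B, C, D}, closure = {B, C, D, E, G, H} → lossy.
Decomposition 2: common = {B}, closure = {B, C, D, E, G, H} → lossless.
Decomposition 3: common = {E, H}, closure = {E, H} → lossy.

Decomposition 2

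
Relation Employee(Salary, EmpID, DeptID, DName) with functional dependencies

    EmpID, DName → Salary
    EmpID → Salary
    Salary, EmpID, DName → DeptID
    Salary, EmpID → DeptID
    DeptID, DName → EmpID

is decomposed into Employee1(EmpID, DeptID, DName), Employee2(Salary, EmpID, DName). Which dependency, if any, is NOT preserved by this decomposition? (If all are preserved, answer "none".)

none

EmpID, DName → Salary lies within Employee2.
EmpID → Salary lies within Employee2.
Salary, EmpID, DName → DeptID: restricted closure across fragments reaches DeptID.
Salary, EmpID → DeptID: restricted closure across fragments reaches DeptID.
DeptID, DName → EmpID lies within Employee1.
Every dependency is enforceable on the fragments, so the decomposition is dependency-preserving.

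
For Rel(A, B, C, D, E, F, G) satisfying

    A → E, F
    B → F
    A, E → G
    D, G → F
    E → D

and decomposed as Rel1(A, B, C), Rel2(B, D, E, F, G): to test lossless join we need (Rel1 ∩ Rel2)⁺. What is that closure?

Rel1 ∩ Rel2 = {B}.
B → F applies, adding F
Closure: {B, F}.

B, F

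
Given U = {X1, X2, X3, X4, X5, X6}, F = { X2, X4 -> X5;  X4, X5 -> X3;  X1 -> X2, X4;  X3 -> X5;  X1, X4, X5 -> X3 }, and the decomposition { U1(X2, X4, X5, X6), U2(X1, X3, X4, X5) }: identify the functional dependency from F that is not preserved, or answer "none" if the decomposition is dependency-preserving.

Check X1 → X2, X4: no single fragment contains all of {X1, X2, X4}, and the restricted closure of {X1} across the fragments never reaches {X2, X4}.
X2, X4 → X5 is preserved.
X4, X5 → X3 is preserved.
X3 → X5 is preserved.
X1, X4, X5 → X3 is preserved.

X1 -> X2, X4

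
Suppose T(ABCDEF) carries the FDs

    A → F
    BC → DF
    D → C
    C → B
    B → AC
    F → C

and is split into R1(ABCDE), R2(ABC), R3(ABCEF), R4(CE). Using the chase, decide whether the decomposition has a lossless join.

Yes

Chase test. Columns are ABCDEF; row i has aⱼ where attribute j ∈ Ri, else bᵢⱼ.
Initial tableau (one row per fragment):
  row 1: a1 a2 a3 a4 a5 b16
  row 2: a1 a2 a3 b24 b25 b26
  row 3: a1 a2 a3 b34 a5 a6
  row 4: b41 b42 a3 b44 a5 b46
Rows 1 and 2 agree on A; apply A→F and equate their F entries.
Rows 1 and 3 agree on A; apply A→F and equate their F entries.
Rows 1 and 2 agree on BC; apply BC→DF and equate their DF entries.
Rows 1 and 3 agree on BC; apply BC→DF and equate their DF entries.
Rows 1 and 4 agree on C; apply C→B and equate their B entries.
Rows 1 and 4 agree on B; apply B→AC and equate their AC entries.
Rows 1 and 4 agree on A; apply A→F and equate their F entries.
Rows 1 and 4 agree on BC; apply BC→DF and equate their DF entries.
Row 1 is now all distinguished symbols — the join is lossless.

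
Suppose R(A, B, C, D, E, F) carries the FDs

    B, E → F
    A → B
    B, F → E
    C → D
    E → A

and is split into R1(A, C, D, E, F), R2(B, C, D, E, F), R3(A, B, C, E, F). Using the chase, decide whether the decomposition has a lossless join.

Chase test. Columns are A, B, C, D, E, F; row i has aⱼ where attribute j ∈ Ri, else bᵢⱼ.
Initial tableau (one row per fragment):
  row 1: a1 b12 a3 a4 a5 a6
  row 2: b21 a2 a3 a4 a5 a6
  row 3: a1 a2 a3 b34 a5 a6
Rows 1 and 3 agree on A; apply A→B and equate their B entries.
Rows 1 and 3 agree on C; apply C→D and equate their D entries.
Rows 1 and 2 agree on E; apply E→A and equate their A entries.
Row 1 is now all distinguished symbols — the join is lossless.

Yes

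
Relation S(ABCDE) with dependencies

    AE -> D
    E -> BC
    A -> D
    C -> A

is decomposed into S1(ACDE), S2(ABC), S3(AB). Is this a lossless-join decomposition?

Chase test. Columns are ABCDE; row i has aⱼ where attribute j ∈ Si, else bᵢⱼ.
Initial tableau (one row per fragment):
  row 1: a1 b12 a3 a4 a5
  row 2: a1 a2 a3 b24 b25
  row 3: a1 a2 b33 b34 b35
Rows 1 and 2 agree on A; apply A→D and equate their D entries.
Rows 1 and 3 agree on A; apply A→D and equate their D entries.
No row becomes fully distinguished — the join is lossy.

No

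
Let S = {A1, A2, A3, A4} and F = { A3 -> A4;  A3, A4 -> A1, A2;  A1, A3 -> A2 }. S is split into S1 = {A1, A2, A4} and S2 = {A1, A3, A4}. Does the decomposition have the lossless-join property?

Common attributes: S1 ∩ S2 = {A1, A4}.
No dependency enlarges {A1, A4}, so (A1, A4)⁺ = {A1, A4}.
The closure contains neither all of S1 = {A1, A2, A4} nor all of S2 = {A1, A3, A4}, so the common attributes are not a superkey of either fragment. The join is lossy.

No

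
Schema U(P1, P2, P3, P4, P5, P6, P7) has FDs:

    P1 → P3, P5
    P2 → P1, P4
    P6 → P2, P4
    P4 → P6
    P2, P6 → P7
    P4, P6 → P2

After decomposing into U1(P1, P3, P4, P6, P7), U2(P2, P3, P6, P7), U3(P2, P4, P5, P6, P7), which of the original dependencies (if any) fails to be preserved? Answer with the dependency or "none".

Check P1 → P3, P5: no single fragment contains all of {P1, P3, P5}, and the restricted closure of {P1} across the fragments never reaches {P3, P5}.
P2 → P1, P4 is preserved.
P6 → P2, P4 is preserved.
P4 → P6 is preserved.
P2, P6 → P7 is preserved.
P4, P6 → P2 is preserved.

P1 → P3, P5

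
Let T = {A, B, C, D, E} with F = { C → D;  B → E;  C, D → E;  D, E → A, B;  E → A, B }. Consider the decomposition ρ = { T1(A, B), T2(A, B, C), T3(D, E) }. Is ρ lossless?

No

Chase test. Columns are A, B, C, D, E; row i has aⱼ where attribute j ∈ Ti, else bᵢⱼ.
Initial tableau (one row per fragment):
  row 1: a1 a2 b13 b14 b15
  row 2: a1 a2 a3 b24 b25
  row 3: b31 b32 b33 a4 a5
Rows 1 and 2 agree on B; apply B→E and equate their E entries.
No row becomes fully distinguished — the join is lossy.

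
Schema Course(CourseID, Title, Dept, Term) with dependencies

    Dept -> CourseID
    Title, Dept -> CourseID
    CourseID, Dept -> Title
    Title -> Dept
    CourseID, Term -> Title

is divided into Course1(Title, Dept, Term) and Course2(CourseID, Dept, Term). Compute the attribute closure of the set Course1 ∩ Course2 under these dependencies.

Course1 ∩ Course2 = {Dept, Term}.
Dept → CourseID applies, adding CourseID
CourseID, Dept → Title applies, adding Title
Closure: {CourseID, Title, Dept, Term}.

CourseID, Title, Dept, Term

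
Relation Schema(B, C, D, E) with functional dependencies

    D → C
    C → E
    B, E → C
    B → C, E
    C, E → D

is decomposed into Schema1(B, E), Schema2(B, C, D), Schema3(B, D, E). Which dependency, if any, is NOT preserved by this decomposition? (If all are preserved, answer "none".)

D → C lies within Schema2.
C → E: restricted closure across fragments reaches E.
B, E → C: restricted closure across fragments reaches C.
B → C, E: restricted closure across fragments reaches C, E.
C, E → D: restricted closure across fragments reaches D.
Every dependency is enforceable on the fragments, so the decomposition is dependency-preserving.

none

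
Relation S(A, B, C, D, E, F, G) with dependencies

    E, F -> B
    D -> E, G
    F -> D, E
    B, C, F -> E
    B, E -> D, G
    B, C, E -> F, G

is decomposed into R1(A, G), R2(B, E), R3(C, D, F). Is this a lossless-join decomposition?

Chase test. Columns are A, B, C, D, E, F, G; row i has aⱼ where attribute j ∈ Ri, else bᵢⱼ.
Initial tableau (one row per fragment):
  row 1: a1 b12 b13 b14 b15 b16 a7
  row 2: b21 a2 b23 b24 a5 b26 b27
  row 3: b31 b32 a3 a4 b35 a6 b37
No row becomes fully distinguished — the join is lossy.

No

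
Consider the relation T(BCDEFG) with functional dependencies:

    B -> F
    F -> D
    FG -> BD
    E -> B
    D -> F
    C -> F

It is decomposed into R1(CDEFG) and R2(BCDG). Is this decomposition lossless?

Common attributes: R1 ∩ R2 = {CDG}.
Closure of {CDG}: D → F applies, adding F; FG → BD applies, adding B. So (CDG)⁺ = {BCDFG}.
This closure contains every attribute of R2, so R1 ∩ R2 → R2. The join is lossless.

Yes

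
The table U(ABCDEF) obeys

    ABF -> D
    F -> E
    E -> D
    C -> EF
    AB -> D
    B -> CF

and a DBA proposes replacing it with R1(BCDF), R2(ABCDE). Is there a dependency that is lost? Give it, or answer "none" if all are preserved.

F -> E

Check F → E: no single fragment contains all of {EF}, and the restricted closure of {F} across the fragments never reaches {E}.
ABF → D is preserved.
E → D is preserved.
C → EF is preserved.
AB → D is preserved.
B → CF is preserved.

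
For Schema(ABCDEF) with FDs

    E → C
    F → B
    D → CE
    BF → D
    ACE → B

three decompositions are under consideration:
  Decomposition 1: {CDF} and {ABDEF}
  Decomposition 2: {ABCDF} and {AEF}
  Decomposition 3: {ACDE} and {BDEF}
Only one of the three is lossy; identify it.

Decomposition 1: common = {DF}, closure = {BCDEF} → lossless.
Decomposition 2: common = {AF}, closure = {ABCDEF} → lossless.
Decomposition 3: common = {DE}, closure = {CDE} → lossy.

Decomposition 3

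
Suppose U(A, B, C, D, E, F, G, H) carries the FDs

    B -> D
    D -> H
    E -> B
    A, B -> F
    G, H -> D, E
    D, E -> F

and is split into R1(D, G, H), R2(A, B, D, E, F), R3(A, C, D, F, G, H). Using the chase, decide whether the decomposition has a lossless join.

No

Chase test. Columns are A, B, C, D, E, F, G, H; row i has aⱼ where attribute j ∈ Ri, else bᵢⱼ.
Initial tableau (one row per fragment):
  row 1: b11 b12 b13 a4 b15 b16 a7 a8
  row 2: a1 a2 b23 a4 a5 a6 b27 b28
  row 3: a1 b32 a3 a4 b35 a6 a7 a8
Rows 1 and 2 agree on D; apply D→H and equate their H entries.
Rows 1 and 3 agree on G, H; apply G, H→D, E and equate their D, E entries.
Rows 1 and 3 agree on D, E; apply D, E→F and equate their F entries.
Rows 1 and 3 agree on E; apply E→B and equate their B entries.
No row becomes fully distinguished — the join is lossy.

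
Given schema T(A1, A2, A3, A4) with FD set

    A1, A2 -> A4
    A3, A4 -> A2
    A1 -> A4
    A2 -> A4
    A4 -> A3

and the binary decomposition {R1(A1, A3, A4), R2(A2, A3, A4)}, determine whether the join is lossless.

Common attributes: R1 ∩ R2 = {A3, A4}.
Closure of {A3, A4}: A3, A4 → A2 applies, adding A2. So (A3, A4)⁺ = {A2, A3, A4}.
This closure contains every attribute of R2, so R1 ∩ R2 → R2. The join is lossless.

Yes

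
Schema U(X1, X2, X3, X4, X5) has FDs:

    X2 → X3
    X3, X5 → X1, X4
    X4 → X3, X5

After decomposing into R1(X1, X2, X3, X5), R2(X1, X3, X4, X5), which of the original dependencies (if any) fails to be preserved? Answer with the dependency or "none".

none

X2 → X3 lies within R1.
X3, X5 → X1, X4 lies within R2.
X4 → X3, X5 lies within R2.
Every dependency is enforceable on the fragments, so the decomposition is dependency-preserving.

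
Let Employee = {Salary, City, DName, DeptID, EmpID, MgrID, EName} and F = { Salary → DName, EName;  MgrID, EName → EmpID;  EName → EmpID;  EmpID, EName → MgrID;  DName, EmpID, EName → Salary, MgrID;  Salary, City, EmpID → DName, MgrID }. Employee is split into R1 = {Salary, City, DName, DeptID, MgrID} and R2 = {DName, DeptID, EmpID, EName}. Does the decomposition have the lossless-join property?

No

Common attributes: R1 ∩ R2 = {DName, DeptID}.
No dependency enlarges {DName, DeptID}, so (DName, DeptID)⁺ = {DName, DeptID}.
The closure contains neither all of R1 = {Salary, City, DName, DeptID, MgrID} nor all of R2 = {DName, DeptID, EmpID, EName}, so the common attributes are not a superkey of either fragment. The join is lossy.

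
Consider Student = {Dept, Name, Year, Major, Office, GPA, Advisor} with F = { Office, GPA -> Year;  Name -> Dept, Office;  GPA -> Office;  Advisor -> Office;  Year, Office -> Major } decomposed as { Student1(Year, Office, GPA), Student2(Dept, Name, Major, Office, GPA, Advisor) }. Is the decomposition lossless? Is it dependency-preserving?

Lossless test: (Office, GPA)⁺ = {Year, Major, Office, GPA}, which contains all of one fragment — lossless.
Dependency preservation: the restricted closure of {Year, Office} across the fragments never reaches {Major}, so Year, Office → Major cannot be enforced without a join — not preserved.

lossless but not dependency-preserving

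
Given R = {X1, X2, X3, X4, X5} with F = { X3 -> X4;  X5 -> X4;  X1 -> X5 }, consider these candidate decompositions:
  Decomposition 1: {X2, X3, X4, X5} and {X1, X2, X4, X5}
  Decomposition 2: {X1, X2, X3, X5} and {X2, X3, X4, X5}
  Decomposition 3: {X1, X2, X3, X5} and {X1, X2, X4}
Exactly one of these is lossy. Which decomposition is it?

Decomposition 1

Decomposition 1: common = {X2, X4, X5}, closure = {X2, X4, X5} → lossy.
Decomposition 2: common = {X2, X3, X5}, closure = {X2, X3, X4, X5} → lossless.
Decomposition 3: common = {X1, X2}, closure = {X1, X2, X4, X5} → lossless.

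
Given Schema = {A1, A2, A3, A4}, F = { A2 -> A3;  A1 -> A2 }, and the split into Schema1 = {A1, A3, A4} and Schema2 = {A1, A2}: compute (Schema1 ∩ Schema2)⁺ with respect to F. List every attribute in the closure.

Schema1 ∩ Schema2 = {A1}.
A1 → A2 applies, adding A2
A2 → A3 applies, adding A3
Closure: {A1, A2, A3}.

A1, A2, A3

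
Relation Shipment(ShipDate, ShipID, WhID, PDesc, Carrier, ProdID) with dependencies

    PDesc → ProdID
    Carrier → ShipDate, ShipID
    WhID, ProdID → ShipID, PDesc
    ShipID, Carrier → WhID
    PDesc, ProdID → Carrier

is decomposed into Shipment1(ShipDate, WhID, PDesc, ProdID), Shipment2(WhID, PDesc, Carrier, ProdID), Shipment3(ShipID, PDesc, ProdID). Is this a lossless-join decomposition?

Yes

Chase test. Columns are ShipDate, ShipID, WhID, PDesc, Carrier, ProdID; row i has aⱼ where attribute j ∈ Shipmenti, else bᵢⱼ.
Initial tableau (one row per fragment):
  row 1: a1 b12 a3 a4 b15 a6
  row 2: b21 b22 a3 a4 a5 a6
  row 3: b31 a2 b33 a4 b35 a6
Rows 1 and 2 agree on WhID, ProdID; apply WhID, ProdID→ShipID, PDesc and equate their ShipID, PDesc entries.
Rows 1 and 2 agree on PDesc, ProdID; apply PDesc, ProdID→Carrier and equate their Carrier entries.
Rows 1 and 3 agree on PDesc, ProdID; apply PDesc, ProdID→Carrier and equate their Carrier entries.
Rows 1 and 2 agree on Carrier; apply Carrier→ShipDate, ShipID and equate their ShipDate, ShipID entries.
Rows 1 and 3 agree on Carrier; apply Carrier→ShipDate, ShipID and equate their ShipDate, ShipID entries.
Rows 1 and 3 agree on ShipID, Carrier; apply ShipID, Carrier→WhID and equate their WhID entries.
Row 1 is now all distinguished symbols — the join is lossless.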